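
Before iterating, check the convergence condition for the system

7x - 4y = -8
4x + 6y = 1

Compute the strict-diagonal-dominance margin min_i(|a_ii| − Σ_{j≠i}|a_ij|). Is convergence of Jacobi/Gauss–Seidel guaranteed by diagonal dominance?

2

row 1: |7| − (4) = 3
row 2: |6| − (4) = 2
minimum over rows = 2 → strictly diagonally dominant (convergence guaranteed)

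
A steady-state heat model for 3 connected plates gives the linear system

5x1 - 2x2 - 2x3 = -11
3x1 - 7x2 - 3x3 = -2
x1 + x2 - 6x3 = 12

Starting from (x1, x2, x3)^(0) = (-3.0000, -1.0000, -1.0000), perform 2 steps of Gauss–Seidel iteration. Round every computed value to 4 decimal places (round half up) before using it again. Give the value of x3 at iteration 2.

Iteration 1:
  x1 = (-11 - (-2)·-1.0000 - (-2)·-1.0000) / (5) = -3.0000
  x2 = (-2 - (3)·-3.0000 - (-3)·-1.0000) / (-7) = -0.5714
  x3 = (12 - (1)·-3.0000 - (1)·-0.5714) / (-6) = -2.5952
Iteration 2:
  x1 = (-11 - (-2)·-0.5714 - (-2)·-2.5952) / (5) = -3.4666
  x2 = (-2 - (3)·-3.4666 - (-3)·-2.5952) / (-7) = -0.0877
  x3 = (12 - (1)·-3.4666 - (1)·-0.0877) / (-6) = -2.5924

-2.5924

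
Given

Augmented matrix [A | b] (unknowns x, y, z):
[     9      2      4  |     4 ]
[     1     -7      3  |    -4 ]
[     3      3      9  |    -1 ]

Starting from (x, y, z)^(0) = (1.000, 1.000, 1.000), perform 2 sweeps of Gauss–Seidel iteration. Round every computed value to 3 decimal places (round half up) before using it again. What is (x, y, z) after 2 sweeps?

Iteration 1:
  x = (4 - (2)·1.000 - (4)·1.000) / (9) = -0.222
  y = (-4 - (1)·-0.222 - (3)·1.000) / (-7) = 0.968
  z = (-1 - (3)·-0.222 - (3)·0.968) / (9) = -0.360
Iteration 2:
  x = (4 - (2)·0.968 - (4)·-0.360) / (9) = 0.389
  y = (-4 - (1)·0.389 - (3)·-0.360) / (-7) = 0.473
  z = (-1 - (3)·0.389 - (3)·0.473) / (9) = -0.398

(0.389, 0.473, -0.398)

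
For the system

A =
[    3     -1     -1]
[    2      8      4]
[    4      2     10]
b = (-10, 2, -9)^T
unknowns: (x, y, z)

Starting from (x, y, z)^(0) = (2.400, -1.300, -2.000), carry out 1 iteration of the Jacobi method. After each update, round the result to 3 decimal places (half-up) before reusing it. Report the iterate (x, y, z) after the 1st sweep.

Iteration 1:
  x = (-10 - (-1)·-1.300 - (-1)·-2.000) / (3) = -4.433
  y = (2 - (2)·2.400 - (4)·-2.000) / (8) = 0.650
  z = (-9 - (4)·2.400 - (2)·-1.300) / (10) = -1.600

(-4.433, 0.650, -1.600)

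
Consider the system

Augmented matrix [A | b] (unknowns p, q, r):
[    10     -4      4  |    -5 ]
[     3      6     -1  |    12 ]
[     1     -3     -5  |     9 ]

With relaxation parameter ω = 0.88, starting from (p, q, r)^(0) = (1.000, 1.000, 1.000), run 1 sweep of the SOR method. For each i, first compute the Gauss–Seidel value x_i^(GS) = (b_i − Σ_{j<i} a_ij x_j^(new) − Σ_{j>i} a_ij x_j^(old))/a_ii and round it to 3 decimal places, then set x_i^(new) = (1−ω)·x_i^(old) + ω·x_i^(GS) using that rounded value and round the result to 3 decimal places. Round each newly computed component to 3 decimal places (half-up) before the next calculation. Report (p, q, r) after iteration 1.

Iteration 1:
  p: GS value = (-5 - (-4)·1.000 - (4)·1.000) / (10) = -0.500;  p ← (1−ω)·1.000 + ω·-0.500 = -0.320
  q: GS value = (12 - (3)·-0.320 - (-1)·1.000) / (6) = 2.327;  q ← (1−ω)·1.000 + ω·2.327 = 2.168
  r: GS value = (9 - (1)·-0.320 - (-3)·2.168) / (-5) = -3.165;  r ← (1−ω)·1.000 + ω·-3.165 = -2.665

(-0.320, 2.168, -2.665)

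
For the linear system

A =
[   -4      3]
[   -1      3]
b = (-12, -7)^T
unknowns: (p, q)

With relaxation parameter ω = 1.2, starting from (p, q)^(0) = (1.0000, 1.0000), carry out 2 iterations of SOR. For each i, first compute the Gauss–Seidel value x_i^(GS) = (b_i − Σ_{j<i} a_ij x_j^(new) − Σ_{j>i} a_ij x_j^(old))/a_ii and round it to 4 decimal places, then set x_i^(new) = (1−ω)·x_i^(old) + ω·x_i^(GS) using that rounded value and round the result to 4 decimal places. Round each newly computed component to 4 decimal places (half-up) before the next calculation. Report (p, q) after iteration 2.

Iteration 1:
  p: GS value = (-12 - (3)·1.0000) / (-4) = 3.7500;  p ← (1−ω)·1.0000 + ω·3.7500 = 4.3000
  q: GS value = (-7 - (-1)·4.3000) / (3) = -0.9000;  q ← (1−ω)·1.0000 + ω·-0.9000 = -1.2800
Iteration 2:
  p: GS value = (-12 - (3)·-1.2800) / (-4) = 2.0400;  p ← (1−ω)·4.3000 + ω·2.0400 = 1.5880
  q: GS value = (-7 - (-1)·1.5880) / (3) = -1.8040;  q ← (1−ω)·-1.2800 + ω·-1.8040 = -1.9088

(1.5880, -1.9088)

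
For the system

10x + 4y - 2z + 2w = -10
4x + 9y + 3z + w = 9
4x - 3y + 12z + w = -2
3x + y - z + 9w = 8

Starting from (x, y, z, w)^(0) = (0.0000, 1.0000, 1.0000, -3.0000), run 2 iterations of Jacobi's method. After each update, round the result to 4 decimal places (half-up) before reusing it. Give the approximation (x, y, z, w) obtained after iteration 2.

Iteration 1:
  x = (-10 - (4)·1.0000 - (-2)·1.0000 - (2)·-3.0000) / (10) = -0.6000
  y = (9 - (4)·0.0000 - (3)·1.0000 - (1)·-3.0000) / (9) = 1.0000
  z = (-2 - (4)·0.0000 - (-3)·1.0000 - (1)·-3.0000) / (12) = 0.3333
  w = (8 - (3)·0.0000 - (1)·1.0000 - (-1)·1.0000) / (9) = 0.8889
Iteration 2:
  x = (-10 - (4)·1.0000 - (-2)·0.3333 - (2)·0.8889) / (10) = -1.5111
  y = (9 - (4)·-0.6000 - (3)·0.3333 - (1)·0.8889) / (9) = 1.0568
  z = (-2 - (4)·-0.6000 - (-3)·1.0000 - (1)·0.8889) / (12) = 0.2093
  w = (8 - (3)·-0.6000 - (1)·1.0000 - (-1)·0.3333) / (9) = 1.0148

(-1.5111, 1.0568, 0.2093, 1.0148)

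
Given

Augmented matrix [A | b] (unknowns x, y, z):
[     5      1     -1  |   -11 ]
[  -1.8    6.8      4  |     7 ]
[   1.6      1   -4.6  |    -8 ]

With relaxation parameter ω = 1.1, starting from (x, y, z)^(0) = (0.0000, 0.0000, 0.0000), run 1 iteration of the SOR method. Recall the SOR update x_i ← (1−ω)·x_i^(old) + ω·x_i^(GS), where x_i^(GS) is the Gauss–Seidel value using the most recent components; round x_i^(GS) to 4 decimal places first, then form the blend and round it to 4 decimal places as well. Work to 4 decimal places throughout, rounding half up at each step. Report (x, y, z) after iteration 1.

(-2.4200, 0.4277, 1.0894)

Iteration 1:
  x: GS value = (-11 - (1)·0.0000 - (-1)·0.0000) / (5) = -2.2000;  x ← (1−ω)·0.0000 + ω·-2.2000 = -2.4200
  y: GS value = (7 - (-1.8)·-2.4200 - (4)·0.0000) / (6.8) = 0.3888;  y ← (1−ω)·0.0000 + ω·0.3888 = 0.4277
  z: GS value = (-8 - (1.6)·-2.4200 - (1)·0.4277) / (-4.6) = 0.9904;  z ← (1−ω)·0.0000 + ω·0.9904 = 1.0894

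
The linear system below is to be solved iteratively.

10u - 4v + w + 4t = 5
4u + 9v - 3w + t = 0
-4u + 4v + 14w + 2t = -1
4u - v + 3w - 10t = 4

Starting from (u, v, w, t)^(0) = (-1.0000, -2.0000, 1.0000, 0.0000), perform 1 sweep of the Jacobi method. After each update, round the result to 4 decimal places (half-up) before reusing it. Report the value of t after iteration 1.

-0.3000

Iteration 1:
  u = (5 - (-4)·-2.0000 - (1)·1.0000 - (4)·0.0000) / (10) = -0.4000
  v = (0 - (4)·-1.0000 - (-3)·1.0000 - (1)·0.0000) / (9) = 0.7778
  w = (-1 - (-4)·-1.0000 - (4)·-2.0000 - (2)·0.0000) / (14) = 0.2143
  t = (4 - (4)·-1.0000 - (-1)·-2.0000 - (3)·1.0000) / (-10) = -0.3000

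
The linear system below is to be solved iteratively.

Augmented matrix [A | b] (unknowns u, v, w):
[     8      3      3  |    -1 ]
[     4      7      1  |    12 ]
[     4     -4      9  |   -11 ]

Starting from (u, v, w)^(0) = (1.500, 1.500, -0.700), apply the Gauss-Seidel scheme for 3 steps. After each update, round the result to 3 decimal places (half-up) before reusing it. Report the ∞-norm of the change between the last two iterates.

Iteration 1:
  u = (-1 - (3)·1.500 - (3)·-0.700) / (8) = -0.425
  v = (12 - (4)·-0.425 - (1)·-0.700) / (7) = 2.057
  w = (-11 - (4)·-0.425 - (-4)·2.057) / (9) = -0.119
Iteration 2:
  u = (-1 - (3)·2.057 - (3)·-0.119) / (8) = -0.852
  v = (12 - (4)·-0.852 - (1)·-0.119) / (7) = 2.218
  w = (-11 - (4)·-0.852 - (-4)·2.218) / (9) = 0.142
Iteration 3:
  u = (-1 - (3)·2.218 - (3)·0.142) / (8) = -1.010
  v = (12 - (4)·-1.010 - (1)·0.142) / (7) = 2.271
  w = (-11 - (4)·-1.010 - (-4)·2.271) / (9) = 0.236
Change: (-0.158, 0.053, 0.094) → max |·| = 0.158

0.158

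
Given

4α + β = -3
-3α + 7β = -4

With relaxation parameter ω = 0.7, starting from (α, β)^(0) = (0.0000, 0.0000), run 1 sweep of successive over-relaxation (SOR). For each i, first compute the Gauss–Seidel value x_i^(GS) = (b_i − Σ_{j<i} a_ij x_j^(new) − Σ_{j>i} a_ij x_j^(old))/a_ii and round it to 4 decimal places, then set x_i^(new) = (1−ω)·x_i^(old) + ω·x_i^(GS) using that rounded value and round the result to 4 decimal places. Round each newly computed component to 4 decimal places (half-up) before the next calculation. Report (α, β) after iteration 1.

Iteration 1:
  α: GS value = (-3 - (1)·0.0000) / (4) = -0.7500;  α ← (1−ω)·0.0000 + ω·-0.7500 = -0.5250
  β: GS value = (-4 - (-3)·-0.5250) / (7) = -0.7964;  β ← (1−ω)·0.0000 + ω·-0.7964 = -0.5575

(-0.5250, -0.5575)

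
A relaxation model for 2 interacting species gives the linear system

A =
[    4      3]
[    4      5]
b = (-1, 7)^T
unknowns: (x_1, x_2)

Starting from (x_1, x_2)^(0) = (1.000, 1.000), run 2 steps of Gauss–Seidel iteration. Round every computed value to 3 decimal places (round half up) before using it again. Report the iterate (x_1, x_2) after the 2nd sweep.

(-1.900, 2.920)

Iteration 1:
  x_1 = (-1 - (3)·1.000) / (4) = -1.000
  x_2 = (7 - (4)·-1.000) / (5) = 2.200
Iteration 2:
  x_1 = (-1 - (3)·2.200) / (4) = -1.900
  x_2 = (7 - (4)·-1.900) / (5) = 2.920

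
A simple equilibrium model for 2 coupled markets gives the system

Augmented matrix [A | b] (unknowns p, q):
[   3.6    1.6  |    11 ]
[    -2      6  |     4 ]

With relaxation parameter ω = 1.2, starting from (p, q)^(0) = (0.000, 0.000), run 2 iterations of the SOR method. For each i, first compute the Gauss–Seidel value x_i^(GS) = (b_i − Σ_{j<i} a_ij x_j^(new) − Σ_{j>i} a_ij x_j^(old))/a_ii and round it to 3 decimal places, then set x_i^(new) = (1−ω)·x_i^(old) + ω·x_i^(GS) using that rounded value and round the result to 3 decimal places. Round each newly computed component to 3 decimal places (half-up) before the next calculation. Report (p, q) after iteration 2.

Iteration 1:
  p: GS value = (11 - (1.6)·0.000) / (3.6) = 3.056;  p ← (1−ω)·0.000 + ω·3.056 = 3.667
  q: GS value = (4 - (-2)·3.667) / (6) = 1.889;  q ← (1−ω)·0.000 + ω·1.889 = 2.267
Iteration 2:
  p: GS value = (11 - (1.6)·2.267) / (3.6) = 2.048;  p ← (1−ω)·3.667 + ω·2.048 = 1.724
  q: GS value = (4 - (-2)·1.724) / (6) = 1.241;  q ← (1−ω)·2.267 + ω·1.241 = 1.036

(1.724, 1.036)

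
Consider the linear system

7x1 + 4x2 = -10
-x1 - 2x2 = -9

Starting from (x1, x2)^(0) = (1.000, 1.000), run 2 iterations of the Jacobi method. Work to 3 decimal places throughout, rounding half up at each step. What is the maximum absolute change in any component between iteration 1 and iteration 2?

1.714

Iteration 1:
  x1 = (-10 - (4)·1.000) / (7) = -2.000
  x2 = (-9 - (-1)·1.000) / (-2) = 4.000
Iteration 2:
  x1 = (-10 - (4)·4.000) / (7) = -3.714
  x2 = (-9 - (-1)·-2.000) / (-2) = 5.500
Change: (-1.714, 1.500) → max |·| = 1.714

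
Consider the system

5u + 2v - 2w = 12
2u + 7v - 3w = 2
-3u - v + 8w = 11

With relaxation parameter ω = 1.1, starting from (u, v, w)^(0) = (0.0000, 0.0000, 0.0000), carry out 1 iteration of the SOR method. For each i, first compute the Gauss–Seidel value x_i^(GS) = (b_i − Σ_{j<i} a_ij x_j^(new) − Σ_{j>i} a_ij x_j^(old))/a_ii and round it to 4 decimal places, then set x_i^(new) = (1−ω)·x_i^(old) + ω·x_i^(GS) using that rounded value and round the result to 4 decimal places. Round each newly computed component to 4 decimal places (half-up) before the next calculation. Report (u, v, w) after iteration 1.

Iteration 1:
  u: GS value = (12 - (2)·0.0000 - (-2)·0.0000) / (5) = 2.4000;  u ← (1−ω)·0.0000 + ω·2.4000 = 2.6400
  v: GS value = (2 - (2)·2.6400 - (-3)·0.0000) / (7) = -0.4686;  v ← (1−ω)·0.0000 + ω·-0.4686 = -0.5155
  w: GS value = (11 - (-3)·2.6400 - (-1)·-0.5155) / (8) = 2.3006;  w ← (1−ω)·0.0000 + ω·2.3006 = 2.5307

(2.6400, -0.5155, 2.5307)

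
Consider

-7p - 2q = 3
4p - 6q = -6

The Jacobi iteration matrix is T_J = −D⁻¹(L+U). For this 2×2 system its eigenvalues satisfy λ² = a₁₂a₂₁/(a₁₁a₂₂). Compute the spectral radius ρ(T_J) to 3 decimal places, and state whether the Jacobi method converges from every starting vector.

a₁₂a₂₁/(a₁₁a₂₂) = (-2)·(4) / ((-7)·(-6)) = -0.190476
ρ = √|-0.190476| = √0.190476 = 0.436
ρ < 1, so Jacobi converges

0.436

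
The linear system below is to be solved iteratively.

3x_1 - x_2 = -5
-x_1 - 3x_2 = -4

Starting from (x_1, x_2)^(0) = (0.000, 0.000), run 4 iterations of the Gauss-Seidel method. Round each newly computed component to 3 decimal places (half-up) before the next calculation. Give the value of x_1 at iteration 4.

-1.099

Iteration 1:
  x_1 = (-5 - (-1)·0.000) / (3) = -1.667
  x_2 = (-4 - (-1)·-1.667) / (-3) = 1.889
Iteration 2:
  x_1 = (-5 - (-1)·1.889) / (3) = -1.037
  x_2 = (-4 - (-1)·-1.037) / (-3) = 1.679
Iteration 3:
  x_1 = (-5 - (-1)·1.679) / (3) = -1.107
  x_2 = (-4 - (-1)·-1.107) / (-3) = 1.702
Iteration 4:
  x_1 = (-5 - (-1)·1.702) / (3) = -1.099
  x_2 = (-4 - (-1)·-1.099) / (-3) = 1.700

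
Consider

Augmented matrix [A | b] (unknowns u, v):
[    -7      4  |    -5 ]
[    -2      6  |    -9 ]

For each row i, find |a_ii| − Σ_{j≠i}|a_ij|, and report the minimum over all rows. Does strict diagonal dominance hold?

3

row 1: |-7| − (4) = 3
row 2: |6| − (2) = 4
minimum over rows = 3 → strictly diagonally dominant (convergence guaranteed)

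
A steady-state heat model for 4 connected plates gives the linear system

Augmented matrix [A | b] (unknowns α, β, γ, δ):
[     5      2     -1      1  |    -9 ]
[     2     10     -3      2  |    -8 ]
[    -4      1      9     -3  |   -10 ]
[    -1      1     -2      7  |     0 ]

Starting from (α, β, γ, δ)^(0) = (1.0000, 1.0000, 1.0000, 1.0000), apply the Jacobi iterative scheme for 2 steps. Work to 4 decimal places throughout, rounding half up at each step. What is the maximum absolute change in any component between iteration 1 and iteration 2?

1.4493

Iteration 1:
  α = (-9 - (2)·1.0000 - (-1)·1.0000 - (1)·1.0000) / (5) = -2.2000
  β = (-8 - (2)·1.0000 - (-3)·1.0000 - (2)·1.0000) / (10) = -0.9000
  γ = (-10 - (-4)·1.0000 - (1)·1.0000 - (-3)·1.0000) / (9) = -0.4444
  δ = (0 - (-1)·1.0000 - (1)·1.0000 - (-2)·1.0000) / (7) = 0.2857
Iteration 2:
  α = (-9 - (2)·-0.9000 - (-1)·-0.4444 - (1)·0.2857) / (5) = -1.5860
  β = (-8 - (2)·-2.2000 - (-3)·-0.4444 - (2)·0.2857) / (10) = -0.5505
  γ = (-10 - (-4)·-2.2000 - (1)·-0.9000 - (-3)·0.2857) / (9) = -1.8937
  δ = (0 - (-1)·-2.2000 - (1)·-0.9000 - (-2)·-0.4444) / (7) = -0.3127
Change: (0.6140, 0.3495, -1.4493, -0.5984) → max |·| = 1.4493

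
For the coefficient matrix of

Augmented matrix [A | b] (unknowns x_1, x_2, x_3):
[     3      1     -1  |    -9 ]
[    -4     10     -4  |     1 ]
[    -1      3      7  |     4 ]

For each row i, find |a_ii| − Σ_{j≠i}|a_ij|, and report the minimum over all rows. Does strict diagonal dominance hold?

row 1: |3| − (1+1) = 1
row 2: |10| − (4+4) = 2
row 3: |7| − (1+3) = 3
minimum over rows = 1 → strictly diagonally dominant (convergence guaranteed)

1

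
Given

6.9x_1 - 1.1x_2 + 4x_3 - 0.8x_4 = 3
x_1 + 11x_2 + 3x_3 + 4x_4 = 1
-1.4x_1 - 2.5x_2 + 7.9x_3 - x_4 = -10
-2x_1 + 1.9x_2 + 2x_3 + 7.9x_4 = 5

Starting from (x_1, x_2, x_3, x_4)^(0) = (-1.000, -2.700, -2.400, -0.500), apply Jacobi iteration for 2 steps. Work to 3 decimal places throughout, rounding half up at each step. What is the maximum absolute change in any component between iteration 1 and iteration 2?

Iteration 1:
  x_1 = (3 - (-1.1)·-2.700 - (4)·-2.400 - (-0.8)·-0.500) / (6.9) = 1.338
  x_2 = (1 - (1)·-1.000 - (3)·-2.400 - (4)·-0.500) / (11) = 1.018
  x_3 = (-10 - (-1.4)·-1.000 - (-2.5)·-2.700 - (-1)·-0.500) / (7.9) = -2.361
  x_4 = (5 - (-2)·-1.000 - (1.9)·-2.700 - (2)·-2.400) / (7.9) = 1.637
Iteration 2:
  x_1 = (3 - (-1.1)·1.018 - (4)·-2.361 - (-0.8)·1.637) / (6.9) = 2.156
  x_2 = (1 - (1)·1.338 - (3)·-2.361 - (4)·1.637) / (11) = 0.018
  x_3 = (-10 - (-1.4)·1.338 - (-2.5)·1.018 - (-1)·1.637) / (7.9) = -0.499
  x_4 = (5 - (-2)·1.338 - (1.9)·1.018 - (2)·-2.361) / (7.9) = 1.325
Change: (0.818, -1.000, 1.862, -0.312) → max |·| = 1.862

1.862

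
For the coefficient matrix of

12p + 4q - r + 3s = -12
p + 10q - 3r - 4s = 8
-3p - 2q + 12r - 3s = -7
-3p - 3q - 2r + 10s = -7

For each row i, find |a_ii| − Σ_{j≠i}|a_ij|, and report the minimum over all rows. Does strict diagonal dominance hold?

2

row 1: |12| − (4+1+3) = 4
row 2: |10| − (1+3+4) = 2
row 3: |12| − (3+2+3) = 4
row 4: |10| − (3+3+2) = 2
minimum over rows = 2 → strictly diagonally dominant (convergence guaranteed)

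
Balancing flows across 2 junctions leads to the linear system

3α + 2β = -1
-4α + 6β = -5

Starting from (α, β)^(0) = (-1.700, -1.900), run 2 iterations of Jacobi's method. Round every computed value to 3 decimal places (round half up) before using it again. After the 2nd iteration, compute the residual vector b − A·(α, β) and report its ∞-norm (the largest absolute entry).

Iteration 1:
  α = (-1 - (2)·-1.900) / (3) = 0.933
  β = (-5 - (-4)·-1.700) / (6) = -1.967
Iteration 2:
  α = (-1 - (2)·-1.967) / (3) = 0.978
  β = (-5 - (-4)·0.933) / (6) = -0.211
Residual b − A·x = (-3.512, 0.178); ∞-norm = 3.512

3.512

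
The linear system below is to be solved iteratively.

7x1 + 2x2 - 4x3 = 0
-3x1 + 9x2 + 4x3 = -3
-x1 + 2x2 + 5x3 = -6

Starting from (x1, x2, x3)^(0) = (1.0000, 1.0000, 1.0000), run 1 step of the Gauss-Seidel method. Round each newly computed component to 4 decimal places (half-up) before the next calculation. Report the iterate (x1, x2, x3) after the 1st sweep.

Iteration 1:
  x1 = (0 - (2)·1.0000 - (-4)·1.0000) / (7) = 0.2857
  x2 = (-3 - (-3)·0.2857 - (4)·1.0000) / (9) = -0.6825
  x3 = (-6 - (-1)·0.2857 - (2)·-0.6825) / (5) = -0.8699

(0.2857, -0.6825, -0.8699)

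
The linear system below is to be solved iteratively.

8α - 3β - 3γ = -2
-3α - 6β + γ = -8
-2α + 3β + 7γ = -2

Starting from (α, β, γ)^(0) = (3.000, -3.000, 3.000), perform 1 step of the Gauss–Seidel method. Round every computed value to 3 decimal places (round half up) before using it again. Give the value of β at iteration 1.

1.958

Iteration 1:
  α = (-2 - (-3)·-3.000 - (-3)·3.000) / (8) = -0.250
  β = (-8 - (-3)·-0.250 - (1)·3.000) / (-6) = 1.958
  γ = (-2 - (-2)·-0.250 - (3)·1.958) / (7) = -1.196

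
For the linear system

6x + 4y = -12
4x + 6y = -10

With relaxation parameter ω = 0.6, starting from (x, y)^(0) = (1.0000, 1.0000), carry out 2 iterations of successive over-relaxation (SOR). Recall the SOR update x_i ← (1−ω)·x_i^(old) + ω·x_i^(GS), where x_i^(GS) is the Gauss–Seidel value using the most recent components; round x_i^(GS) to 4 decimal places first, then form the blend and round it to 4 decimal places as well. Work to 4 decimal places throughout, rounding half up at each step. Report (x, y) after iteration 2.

(-1.6320, -0.3952)

Iteration 1:
  x: GS value = (-12 - (4)·1.0000) / (6) = -2.6667;  x ← (1−ω)·1.0000 + ω·-2.6667 = -1.2000
  y: GS value = (-10 - (4)·-1.2000) / (6) = -0.8667;  y ← (1−ω)·1.0000 + ω·-0.8667 = -0.1200
Iteration 2:
  x: GS value = (-12 - (4)·-0.1200) / (6) = -1.9200;  x ← (1−ω)·-1.2000 + ω·-1.9200 = -1.6320
  y: GS value = (-10 - (4)·-1.6320) / (6) = -0.5787;  y ← (1−ω)·-0.1200 + ω·-0.5787 = -0.3952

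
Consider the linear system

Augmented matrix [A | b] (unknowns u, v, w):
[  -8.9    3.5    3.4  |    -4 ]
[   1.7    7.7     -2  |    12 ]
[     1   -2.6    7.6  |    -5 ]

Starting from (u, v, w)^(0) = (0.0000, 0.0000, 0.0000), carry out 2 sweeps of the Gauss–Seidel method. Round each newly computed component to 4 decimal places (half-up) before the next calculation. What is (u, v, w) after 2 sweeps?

Iteration 1:
  u = (-4 - (3.5)·0.0000 - (3.4)·0.0000) / (-8.9) = 0.4494
  v = (12 - (1.7)·0.4494 - (-2)·0.0000) / (7.7) = 1.4592
  w = (-5 - (1)·0.4494 - (-2.6)·1.4592) / (7.6) = -0.2178
Iteration 2:
  u = (-4 - (3.5)·1.4592 - (3.4)·-0.2178) / (-8.9) = 0.9401
  v = (12 - (1.7)·0.9401 - (-2)·-0.2178) / (7.7) = 1.2943
  w = (-5 - (1)·0.9401 - (-2.6)·1.2943) / (7.6) = -0.3388

(0.9401, 1.2943, -0.3388)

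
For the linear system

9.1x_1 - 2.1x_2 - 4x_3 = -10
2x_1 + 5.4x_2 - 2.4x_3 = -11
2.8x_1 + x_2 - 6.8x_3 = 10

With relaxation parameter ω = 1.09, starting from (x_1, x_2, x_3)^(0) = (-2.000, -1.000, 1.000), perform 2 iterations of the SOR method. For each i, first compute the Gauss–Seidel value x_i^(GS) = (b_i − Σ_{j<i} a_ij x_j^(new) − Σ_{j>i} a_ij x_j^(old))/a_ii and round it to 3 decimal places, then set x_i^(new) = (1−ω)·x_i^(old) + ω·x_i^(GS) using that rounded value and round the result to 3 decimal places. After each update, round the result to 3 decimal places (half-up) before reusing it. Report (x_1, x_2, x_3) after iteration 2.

(-2.544, -2.168, -2.889)

Iteration 1:
  x_1: GS value = (-10 - (-2.1)·-1.000 - (-4)·1.000) / (9.1) = -0.890;  x_1 ← (1−ω)·-2.000 + ω·-0.890 = -0.790
  x_2: GS value = (-11 - (2)·-0.790 - (-2.4)·1.000) / (5.4) = -1.300;  x_2 ← (1−ω)·-1.000 + ω·-1.300 = -1.327
  x_3: GS value = (10 - (2.8)·-0.790 - (1)·-1.327) / (-6.8) = -1.991;  x_3 ← (1−ω)·1.000 + ω·-1.991 = -2.260
Iteration 2:
  x_1: GS value = (-10 - (-2.1)·-1.327 - (-4)·-2.260) / (9.1) = -2.399;  x_1 ← (1−ω)·-0.790 + ω·-2.399 = -2.544
  x_2: GS value = (-11 - (2)·-2.544 - (-2.4)·-2.260) / (5.4) = -2.099;  x_2 ← (1−ω)·-1.327 + ω·-2.099 = -2.168
  x_3: GS value = (10 - (2.8)·-2.544 - (1)·-2.168) / (-6.8) = -2.837;  x_3 ← (1−ω)·-2.260 + ω·-2.837 = -2.889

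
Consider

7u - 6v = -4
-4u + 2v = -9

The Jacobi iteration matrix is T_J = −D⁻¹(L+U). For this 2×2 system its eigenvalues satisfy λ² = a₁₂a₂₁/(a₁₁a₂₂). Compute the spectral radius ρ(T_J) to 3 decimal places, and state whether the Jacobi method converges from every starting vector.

1.309

a₁₂a₂₁/(a₁₁a₂₂) = (-6)·(-4) / ((7)·(2)) = 1.714286
ρ = √|1.714286| = √1.714286 = 1.309
ρ > 1, so Jacobi diverges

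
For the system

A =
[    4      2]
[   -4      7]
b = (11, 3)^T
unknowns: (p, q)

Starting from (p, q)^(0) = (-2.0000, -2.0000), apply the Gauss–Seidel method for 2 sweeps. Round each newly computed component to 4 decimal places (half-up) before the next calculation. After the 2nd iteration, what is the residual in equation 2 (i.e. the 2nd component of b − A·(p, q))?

0.0001

Iteration 1:
  p = (11 - (2)·-2.0000) / (4) = 3.7500
  q = (3 - (-4)·3.7500) / (7) = 2.5714
Iteration 2:
  p = (11 - (2)·2.5714) / (4) = 1.4643
  q = (3 - (-4)·1.4643) / (7) = 1.2653
Residual b − A·x = (2.6122, 0.0001)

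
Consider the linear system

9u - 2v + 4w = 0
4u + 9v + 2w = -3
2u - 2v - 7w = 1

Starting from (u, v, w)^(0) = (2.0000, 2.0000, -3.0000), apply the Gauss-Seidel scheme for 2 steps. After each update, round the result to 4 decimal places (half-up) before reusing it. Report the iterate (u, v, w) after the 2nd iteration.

Iteration 1:
  u = (0 - (-2)·2.0000 - (4)·-3.0000) / (9) = 1.7778
  v = (-3 - (4)·1.7778 - (2)·-3.0000) / (9) = -0.4568
  w = (1 - (2)·1.7778 - (-2)·-0.4568) / (-7) = 0.4956
Iteration 2:
  u = (0 - (-2)·-0.4568 - (4)·0.4956) / (9) = -0.3218
  v = (-3 - (4)·-0.3218 - (2)·0.4956) / (9) = -0.3004
  w = (1 - (2)·-0.3218 - (-2)·-0.3004) / (-7) = -0.1490

(-0.3218, -0.3004, -0.1490)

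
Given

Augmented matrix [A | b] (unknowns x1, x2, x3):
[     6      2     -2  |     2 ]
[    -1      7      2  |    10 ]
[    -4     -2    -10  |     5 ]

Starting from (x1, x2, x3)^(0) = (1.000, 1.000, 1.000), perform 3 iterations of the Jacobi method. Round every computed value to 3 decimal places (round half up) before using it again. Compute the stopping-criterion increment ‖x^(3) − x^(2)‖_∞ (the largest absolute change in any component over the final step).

Iteration 1:
  x1 = (2 - (2)·1.000 - (-2)·1.000) / (6) = 0.333
  x2 = (10 - (-1)·1.000 - (2)·1.000) / (7) = 1.286
  x3 = (5 - (-4)·1.000 - (-2)·1.000) / (-10) = -1.100
Iteration 2:
  x1 = (2 - (2)·1.286 - (-2)·-1.100) / (6) = -0.462
  x2 = (10 - (-1)·0.333 - (2)·-1.100) / (7) = 1.790
  x3 = (5 - (-4)·0.333 - (-2)·1.286) / (-10) = -0.890
Iteration 3:
  x1 = (2 - (2)·1.790 - (-2)·-0.890) / (6) = -0.560
  x2 = (10 - (-1)·-0.462 - (2)·-0.890) / (7) = 1.617
  x3 = (5 - (-4)·-0.462 - (-2)·1.790) / (-10) = -0.673
Change: (-0.098, -0.173, 0.217) → max |·| = 0.217

0.217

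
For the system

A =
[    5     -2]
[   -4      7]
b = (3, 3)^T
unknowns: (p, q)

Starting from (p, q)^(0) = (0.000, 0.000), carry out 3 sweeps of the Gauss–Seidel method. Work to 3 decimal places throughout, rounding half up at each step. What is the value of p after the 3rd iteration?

0.979

Iteration 1:
  p = (3 - (-2)·0.000) / (5) = 0.600
  q = (3 - (-4)·0.600) / (7) = 0.771
Iteration 2:
  p = (3 - (-2)·0.771) / (5) = 0.908
  q = (3 - (-4)·0.908) / (7) = 0.947
Iteration 3:
  p = (3 - (-2)·0.947) / (5) = 0.979
  q = (3 - (-4)·0.979) / (7) = 0.988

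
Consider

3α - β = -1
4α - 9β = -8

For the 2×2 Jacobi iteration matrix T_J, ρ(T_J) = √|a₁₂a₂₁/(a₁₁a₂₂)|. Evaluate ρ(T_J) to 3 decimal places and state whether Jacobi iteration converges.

a₁₂a₂₁/(a₁₁a₂₂) = (-1)·(4) / ((3)·(-9)) = 0.148148
ρ = √|0.148148| = √0.148148 = 0.385
ρ < 1, so Jacobi converges

0.385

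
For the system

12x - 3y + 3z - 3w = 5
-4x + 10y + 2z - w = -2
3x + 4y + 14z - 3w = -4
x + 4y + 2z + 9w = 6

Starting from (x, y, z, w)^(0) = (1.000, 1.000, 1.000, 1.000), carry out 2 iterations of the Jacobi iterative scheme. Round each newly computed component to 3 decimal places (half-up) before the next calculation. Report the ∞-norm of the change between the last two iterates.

Iteration 1:
  x = (5 - (-3)·1.000 - (3)·1.000 - (-3)·1.000) / (12) = 0.667
  y = (-2 - (-4)·1.000 - (2)·1.000 - (-1)·1.000) / (10) = 0.100
  z = (-4 - (3)·1.000 - (4)·1.000 - (-3)·1.000) / (14) = -0.571
  w = (6 - (1)·1.000 - (4)·1.000 - (2)·1.000) / (9) = -0.111
Iteration 2:
  x = (5 - (-3)·0.100 - (3)·-0.571 - (-3)·-0.111) / (12) = 0.557
  y = (-2 - (-4)·0.667 - (2)·-0.571 - (-1)·-0.111) / (10) = 0.170
  z = (-4 - (3)·0.667 - (4)·0.100 - (-3)·-0.111) / (14) = -0.481
  w = (6 - (1)·0.667 - (4)·0.100 - (2)·-0.571) / (9) = 0.675
Change: (-0.110, 0.070, 0.090, 0.786) → max |·| = 0.786

0.786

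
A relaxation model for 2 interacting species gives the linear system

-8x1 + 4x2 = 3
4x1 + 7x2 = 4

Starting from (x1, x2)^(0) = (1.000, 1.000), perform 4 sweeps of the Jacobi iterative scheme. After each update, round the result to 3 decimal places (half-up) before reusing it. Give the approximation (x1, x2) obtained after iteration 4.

Iteration 1:
  x1 = (3 - (4)·1.000) / (-8) = 0.125
  x2 = (4 - (4)·1.000) / (7) = 0.000
Iteration 2:
  x1 = (3 - (4)·0.000) / (-8) = -0.375
  x2 = (4 - (4)·0.125) / (7) = 0.500
Iteration 3:
  x1 = (3 - (4)·0.500) / (-8) = -0.125
  x2 = (4 - (4)·-0.375) / (7) = 0.786
Iteration 4:
  x1 = (3 - (4)·0.786) / (-8) = 0.018
  x2 = (4 - (4)·-0.125) / (7) = 0.643

(0.018, 0.643)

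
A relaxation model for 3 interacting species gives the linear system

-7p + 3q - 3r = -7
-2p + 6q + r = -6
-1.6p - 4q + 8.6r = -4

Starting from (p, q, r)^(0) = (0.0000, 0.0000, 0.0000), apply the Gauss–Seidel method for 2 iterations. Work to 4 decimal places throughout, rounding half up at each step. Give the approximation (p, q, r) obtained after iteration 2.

(0.9668, -0.5795, -0.5548)

Iteration 1:
  p = (-7 - (3)·0.0000 - (-3)·0.0000) / (-7) = 1.0000
  q = (-6 - (-2)·1.0000 - (1)·0.0000) / (6) = -0.6667
  r = (-4 - (-1.6)·1.0000 - (-4)·-0.6667) / (8.6) = -0.5892
Iteration 2:
  p = (-7 - (3)·-0.6667 - (-3)·-0.5892) / (-7) = 0.9668
  q = (-6 - (-2)·0.9668 - (1)·-0.5892) / (6) = -0.5795
  r = (-4 - (-1.6)·0.9668 - (-4)·-0.5795) / (8.6) = -0.5548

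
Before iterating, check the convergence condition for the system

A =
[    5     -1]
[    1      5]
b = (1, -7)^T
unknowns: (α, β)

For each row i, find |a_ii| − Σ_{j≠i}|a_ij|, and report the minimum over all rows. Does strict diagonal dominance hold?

4

row 1: |5| − (1) = 4
row 2: |5| − (1) = 4
minimum over rows = 4 → strictly diagonally dominant (convergence guaranteed)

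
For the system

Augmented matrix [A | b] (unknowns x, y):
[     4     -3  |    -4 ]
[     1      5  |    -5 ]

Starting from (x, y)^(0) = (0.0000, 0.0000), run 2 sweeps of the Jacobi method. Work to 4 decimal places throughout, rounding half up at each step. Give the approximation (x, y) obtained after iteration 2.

Iteration 1:
  x = (-4 - (-3)·0.0000) / (4) = -1.0000
  y = (-5 - (1)·0.0000) / (5) = -1.0000
Iteration 2:
  x = (-4 - (-3)·-1.0000) / (4) = -1.7500
  y = (-5 - (1)·-1.0000) / (5) = -0.8000

(-1.7500, -0.8000)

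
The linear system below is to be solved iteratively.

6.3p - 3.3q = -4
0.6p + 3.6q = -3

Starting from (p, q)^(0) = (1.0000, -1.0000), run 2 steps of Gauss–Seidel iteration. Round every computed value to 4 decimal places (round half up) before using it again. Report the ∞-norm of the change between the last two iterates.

0.1884

Iteration 1:
  p = (-4 - (-3.3)·-1.0000) / (6.3) = -1.1587
  q = (-3 - (0.6)·-1.1587) / (3.6) = -0.6402
Iteration 2:
  p = (-4 - (-3.3)·-0.6402) / (6.3) = -0.9703
  q = (-3 - (0.6)·-0.9703) / (3.6) = -0.6716
Change: (0.1884, -0.0314) → max |·| = 0.1884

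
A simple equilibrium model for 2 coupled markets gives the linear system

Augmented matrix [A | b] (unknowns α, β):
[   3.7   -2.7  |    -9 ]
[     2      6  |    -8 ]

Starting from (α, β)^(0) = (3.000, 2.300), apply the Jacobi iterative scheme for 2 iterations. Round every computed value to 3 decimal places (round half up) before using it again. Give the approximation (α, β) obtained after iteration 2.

Iteration 1:
  α = (-9 - (-2.7)·2.300) / (3.7) = -0.754
  β = (-8 - (2)·3.000) / (6) = -2.333
Iteration 2:
  α = (-9 - (-2.7)·-2.333) / (3.7) = -4.135
  β = (-8 - (2)·-0.754) / (6) = -1.082

(-4.135, -1.082)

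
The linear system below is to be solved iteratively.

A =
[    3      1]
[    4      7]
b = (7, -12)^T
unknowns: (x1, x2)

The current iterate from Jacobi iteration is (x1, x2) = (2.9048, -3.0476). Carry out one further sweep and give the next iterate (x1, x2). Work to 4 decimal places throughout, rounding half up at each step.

One sweep:
  x1 = (7 - (1)·-3.0476) / (3) = 3.3492
  x2 = (-12 - (4)·2.9048) / (7) = -3.3742

(3.3492, -3.3742)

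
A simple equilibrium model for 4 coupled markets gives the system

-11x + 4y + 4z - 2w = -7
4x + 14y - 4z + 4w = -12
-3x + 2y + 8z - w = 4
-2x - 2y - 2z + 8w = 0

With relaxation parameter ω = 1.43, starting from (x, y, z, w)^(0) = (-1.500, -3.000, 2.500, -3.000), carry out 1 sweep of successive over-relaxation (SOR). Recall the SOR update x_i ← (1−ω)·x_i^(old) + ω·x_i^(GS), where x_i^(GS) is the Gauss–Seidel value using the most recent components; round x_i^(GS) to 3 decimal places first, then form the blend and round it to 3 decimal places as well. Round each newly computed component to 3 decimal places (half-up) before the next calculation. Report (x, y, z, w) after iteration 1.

Iteration 1:
  x: GS value = (-7 - (4)·-3.000 - (4)·2.500 - (-2)·-3.000) / (-11) = 1.000;  x ← (1−ω)·-1.500 + ω·1.000 = 2.075
  y: GS value = (-12 - (4)·2.075 - (-4)·2.500 - (4)·-3.000) / (14) = 0.121;  y ← (1−ω)·-3.000 + ω·0.121 = 1.463
  z: GS value = (4 - (-3)·2.075 - (2)·1.463 - (-1)·-3.000) / (8) = 0.537;  z ← (1−ω)·2.500 + ω·0.537 = -0.307
  w: GS value = (0 - (-2)·2.075 - (-2)·1.463 - (-2)·-0.307) / (8) = 0.808;  w ← (1−ω)·-3.000 + ω·0.808 = 2.445

(2.075, 1.463, -0.307, 2.445)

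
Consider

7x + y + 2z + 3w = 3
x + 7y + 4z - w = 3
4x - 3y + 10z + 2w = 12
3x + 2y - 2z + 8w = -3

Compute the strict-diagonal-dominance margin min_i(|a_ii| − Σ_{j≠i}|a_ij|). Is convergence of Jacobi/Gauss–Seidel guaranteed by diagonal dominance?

row 1: |7| − (1+2+3) = 1
row 2: |7| − (1+4+1) = 1
row 3: |10| − (4+3+2) = 1
row 4: |8| − (3+2+2) = 1
minimum over rows = 1 → strictly diagonally dominant (convergence guaranteed)

1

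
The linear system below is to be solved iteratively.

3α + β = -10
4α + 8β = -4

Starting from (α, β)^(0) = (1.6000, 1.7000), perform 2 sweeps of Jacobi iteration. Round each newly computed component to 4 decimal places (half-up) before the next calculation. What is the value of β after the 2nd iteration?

1.4500

Iteration 1:
  α = (-10 - (1)·1.7000) / (3) = -3.9000
  β = (-4 - (4)·1.6000) / (8) = -1.3000
Iteration 2:
  α = (-10 - (1)·-1.3000) / (3) = -2.9000
  β = (-4 - (4)·-3.9000) / (8) = 1.4500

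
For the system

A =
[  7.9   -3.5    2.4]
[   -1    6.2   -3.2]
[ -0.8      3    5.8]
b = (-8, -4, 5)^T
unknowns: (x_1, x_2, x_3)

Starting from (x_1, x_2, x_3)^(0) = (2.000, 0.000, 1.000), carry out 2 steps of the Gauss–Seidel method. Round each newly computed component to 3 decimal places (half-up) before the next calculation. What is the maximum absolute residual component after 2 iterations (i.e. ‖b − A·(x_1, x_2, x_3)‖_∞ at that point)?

Iteration 1:
  x_1 = (-8 - (-3.5)·0.000 - (2.4)·1.000) / (7.9) = -1.316
  x_2 = (-4 - (-1)·-1.316 - (-3.2)·1.000) / (6.2) = -0.341
  x_3 = (5 - (-0.8)·-1.316 - (3)·-0.341) / (5.8) = 0.857
Iteration 2:
  x_1 = (-8 - (-3.5)·-0.341 - (2.4)·0.857) / (7.9) = -1.424
  x_2 = (-4 - (-1)·-1.424 - (-3.2)·0.857) / (6.2) = -0.433
  x_3 = (5 - (-0.8)·-1.424 - (3)·-0.433) / (5.8) = 0.890
Residual b − A·x = (-0.402, 0.109, -0.002); ∞-norm = 0.402

0.402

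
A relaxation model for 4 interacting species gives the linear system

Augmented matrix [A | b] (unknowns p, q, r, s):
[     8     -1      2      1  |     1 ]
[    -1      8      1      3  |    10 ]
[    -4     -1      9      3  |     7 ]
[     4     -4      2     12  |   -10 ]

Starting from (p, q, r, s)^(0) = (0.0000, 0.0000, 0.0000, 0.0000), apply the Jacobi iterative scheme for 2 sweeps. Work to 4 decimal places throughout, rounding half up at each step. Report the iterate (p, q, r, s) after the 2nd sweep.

Iteration 1:
  p = (1 - (-1)·0.0000 - (2)·0.0000 - (1)·0.0000) / (8) = 0.1250
  q = (10 - (-1)·0.0000 - (1)·0.0000 - (3)·0.0000) / (8) = 1.2500
  r = (7 - (-4)·0.0000 - (-1)·0.0000 - (3)·0.0000) / (9) = 0.7778
  s = (-10 - (4)·0.0000 - (-4)·0.0000 - (2)·0.0000) / (12) = -0.8333
Iteration 2:
  p = (1 - (-1)·1.2500 - (2)·0.7778 - (1)·-0.8333) / (8) = 0.1910
  q = (10 - (-1)·0.1250 - (1)·0.7778 - (3)·-0.8333) / (8) = 1.4809
  r = (7 - (-4)·0.1250 - (-1)·1.2500 - (3)·-0.8333) / (9) = 1.2500
  s = (-10 - (4)·0.1250 - (-4)·1.2500 - (2)·0.7778) / (12) = -0.5880

(0.1910, 1.4809, 1.2500, -0.5880)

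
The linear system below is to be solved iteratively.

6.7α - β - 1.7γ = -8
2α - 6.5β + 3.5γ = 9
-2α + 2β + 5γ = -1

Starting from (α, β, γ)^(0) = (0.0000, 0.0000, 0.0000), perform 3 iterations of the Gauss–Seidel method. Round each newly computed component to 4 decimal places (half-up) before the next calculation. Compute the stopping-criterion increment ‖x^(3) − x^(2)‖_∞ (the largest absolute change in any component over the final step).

0.0497

Iteration 1:
  α = (-8 - (-1)·0.0000 - (-1.7)·0.0000) / (6.7) = -1.1940
  β = (9 - (2)·-1.1940 - (3.5)·0.0000) / (-6.5) = -1.7520
  γ = (-1 - (-2)·-1.1940 - (2)·-1.7520) / (5) = 0.0232
Iteration 2:
  α = (-8 - (-1)·-1.7520 - (-1.7)·0.0232) / (6.7) = -1.4496
  β = (9 - (2)·-1.4496 - (3.5)·0.0232) / (-6.5) = -1.8182
  γ = (-1 - (-2)·-1.4496 - (2)·-1.8182) / (5) = -0.0526
Iteration 3:
  α = (-8 - (-1)·-1.8182 - (-1.7)·-0.0526) / (6.7) = -1.4787
  β = (9 - (2)·-1.4787 - (3.5)·-0.0526) / (-6.5) = -1.8679
  γ = (-1 - (-2)·-1.4787 - (2)·-1.8679) / (5) = -0.0443
Change: (-0.0291, -0.0497, 0.0083) → max |·| = 0.0497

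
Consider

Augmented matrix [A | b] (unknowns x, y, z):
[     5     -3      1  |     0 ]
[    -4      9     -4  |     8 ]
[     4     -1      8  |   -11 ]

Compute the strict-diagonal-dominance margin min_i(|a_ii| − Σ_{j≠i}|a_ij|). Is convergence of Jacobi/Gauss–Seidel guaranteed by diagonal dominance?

row 1: |5| − (3+1) = 1
row 2: |9| − (4+4) = 1
row 3: |8| − (4+1) = 3
minimum over rows = 1 → strictly diagonally dominant (convergence guaranteed)

1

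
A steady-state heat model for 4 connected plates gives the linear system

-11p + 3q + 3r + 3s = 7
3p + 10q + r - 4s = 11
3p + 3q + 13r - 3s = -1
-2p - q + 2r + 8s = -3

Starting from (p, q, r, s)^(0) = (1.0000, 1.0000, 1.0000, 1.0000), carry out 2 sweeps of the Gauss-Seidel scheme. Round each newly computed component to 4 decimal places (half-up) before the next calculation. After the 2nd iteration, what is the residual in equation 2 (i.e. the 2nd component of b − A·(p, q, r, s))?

Iteration 1:
  p = (7 - (3)·1.0000 - (3)·1.0000 - (3)·1.0000) / (-11) = 0.1818
  q = (11 - (3)·0.1818 - (1)·1.0000 - (-4)·1.0000) / (10) = 1.3455
  r = (-1 - (3)·0.1818 - (3)·1.3455 - (-3)·1.0000) / (13) = -0.1986
  s = (-3 - (-2)·0.1818 - (-1)·1.3455 - (2)·-0.1986) / (8) = -0.1117
Iteration 2:
  p = (7 - (3)·1.3455 - (3)·-0.1986 - (3)·-0.1117) / (-11) = -0.3540
  q = (11 - (3)·-0.3540 - (1)·-0.1986 - (-4)·-0.1117) / (10) = 1.1814
  r = (-1 - (3)·-0.3540 - (3)·1.1814 - (-3)·-0.1117) / (13) = -0.2936
  s = (-3 - (-2)·-0.3540 - (-1)·1.1814 - (2)·-0.2936) / (8) = -0.2424
Residual b − A·x = (1.1698, -0.4280, -0.3926, -0.0002)

-0.4280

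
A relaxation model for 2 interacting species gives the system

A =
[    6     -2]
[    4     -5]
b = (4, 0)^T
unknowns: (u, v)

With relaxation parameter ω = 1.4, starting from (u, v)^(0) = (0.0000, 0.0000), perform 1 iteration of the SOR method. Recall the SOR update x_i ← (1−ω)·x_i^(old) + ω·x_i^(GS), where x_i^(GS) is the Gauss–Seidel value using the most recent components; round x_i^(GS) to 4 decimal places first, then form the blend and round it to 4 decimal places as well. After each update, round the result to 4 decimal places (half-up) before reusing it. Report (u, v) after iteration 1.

(0.9334, 1.0454)

Iteration 1:
  u: GS value = (4 - (-2)·0.0000) / (6) = 0.6667;  u ← (1−ω)·0.0000 + ω·0.6667 = 0.9334
  v: GS value = (0 - (4)·0.9334) / (-5) = 0.7467;  v ← (1−ω)·0.0000 + ω·0.7467 = 1.0454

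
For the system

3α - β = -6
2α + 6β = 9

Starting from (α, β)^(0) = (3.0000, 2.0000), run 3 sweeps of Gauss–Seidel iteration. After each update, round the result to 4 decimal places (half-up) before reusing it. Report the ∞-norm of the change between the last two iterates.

Iteration 1:
  α = (-6 - (-1)·2.0000) / (3) = -1.3333
  β = (9 - (2)·-1.3333) / (6) = 1.9444
Iteration 2:
  α = (-6 - (-1)·1.9444) / (3) = -1.3519
  β = (9 - (2)·-1.3519) / (6) = 1.9506
Iteration 3:
  α = (-6 - (-1)·1.9506) / (3) = -1.3498
  β = (9 - (2)·-1.3498) / (6) = 1.9499
Change: (0.0021, -0.0007) → max |·| = 0.0021

0.0021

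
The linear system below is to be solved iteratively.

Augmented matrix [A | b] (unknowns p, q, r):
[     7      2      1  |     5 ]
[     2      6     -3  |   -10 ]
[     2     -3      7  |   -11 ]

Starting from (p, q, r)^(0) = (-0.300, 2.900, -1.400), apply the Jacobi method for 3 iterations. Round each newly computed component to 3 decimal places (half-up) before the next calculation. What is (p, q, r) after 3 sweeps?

(1.600, -3.416, -2.749)

Iteration 1:
  p = (5 - (2)·2.900 - (1)·-1.400) / (7) = 0.086
  q = (-10 - (2)·-0.300 - (-3)·-1.400) / (6) = -2.267
  r = (-11 - (2)·-0.300 - (-3)·2.900) / (7) = -0.243
Iteration 2:
  p = (5 - (2)·-2.267 - (1)·-0.243) / (7) = 1.397
  q = (-10 - (2)·0.086 - (-3)·-0.243) / (6) = -1.817
  r = (-11 - (2)·0.086 - (-3)·-2.267) / (7) = -2.568
Iteration 3:
  p = (5 - (2)·-1.817 - (1)·-2.568) / (7) = 1.600
  q = (-10 - (2)·1.397 - (-3)·-2.568) / (6) = -3.416
  r = (-11 - (2)·1.397 - (-3)·-1.817) / (7) = -2.749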